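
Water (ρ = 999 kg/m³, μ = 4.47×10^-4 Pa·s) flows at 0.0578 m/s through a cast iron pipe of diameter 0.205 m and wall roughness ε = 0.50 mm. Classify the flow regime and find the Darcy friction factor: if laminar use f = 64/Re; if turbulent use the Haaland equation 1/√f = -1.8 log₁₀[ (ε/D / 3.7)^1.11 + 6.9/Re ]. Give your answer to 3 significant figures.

Re = ρVD/μ = 999·0.0578·0.205/0.000447 = 2.648e+04.
Re > 4000 → turbulent. ε/D = 0.0005/0.205 = 0.00244; Haaland: 1/√f = -1.8 log₁₀[0.000295 + 0.000261] = 5.86, so f = 0.02912.

f ≈ 0.0291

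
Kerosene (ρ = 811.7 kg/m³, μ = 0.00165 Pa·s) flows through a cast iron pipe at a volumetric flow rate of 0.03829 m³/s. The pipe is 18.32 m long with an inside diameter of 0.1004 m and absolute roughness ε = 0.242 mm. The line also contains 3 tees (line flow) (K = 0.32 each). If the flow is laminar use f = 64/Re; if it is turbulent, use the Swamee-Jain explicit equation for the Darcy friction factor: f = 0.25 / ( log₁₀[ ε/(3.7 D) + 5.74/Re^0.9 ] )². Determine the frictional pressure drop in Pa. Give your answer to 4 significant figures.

ΔP ≈ 53200 Pa

Cross-sectional area A = πD²/4 = π(0.1004)²/4 = 0.007917 m²; mean velocity V = Q/A = 0.03829/0.007917 = 4.836 m/s.
Reynolds number Re = ρVD/μ = 811.7 · 4.836 · 0.1004 / 0.00165 = 2.389e+05.
Re > 4000 → turbulent. Relative roughness ε/D = 0.000242/0.1004 = 0.00241. Swamee-Jain: f = 0.25/(log₁₀[0.00241/3.7 + 5.74/2.389e+05^0.9])² = 0.25/(log₁₀[0.000651 + 8.29e-05])² = 0.25/(-3.134)² = 0.02545.
Total minor-loss coefficient ΣK = 3·0.32 = 0.96.
ΔP = [f·L/D + ΣK]·(ρV²/2) = [0.02545·18.32/0.1004 + 0.96]·(811.7·4.836²/2) = [4.644 + 0.96]·9493 = 5.32e+04 Pa.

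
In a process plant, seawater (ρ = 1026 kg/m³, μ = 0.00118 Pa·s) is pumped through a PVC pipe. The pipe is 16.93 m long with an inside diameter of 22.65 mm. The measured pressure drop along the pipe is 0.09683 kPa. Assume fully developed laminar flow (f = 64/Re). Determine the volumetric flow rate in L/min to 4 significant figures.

For laminar flow, f = 64/Re with Re = ρVD/μ, so Darcy-Weisbach reduces to ΔP = 32μLV/D². Solving for V: V = ΔP·D²/(32μL) = 96.83·(0.02265)²/(32·0.00118·16.93) = 0.07771 m/s.
Check: Re = ρVD/μ = 1026·0.07771·0.02265/0.00118 = 1530 < 2300, so the laminar assumption holds.
Q = V·A = 0.07771·(π/4·0.02265²) = 3.131e-05 m³/s = 1.879 L/min.

Q ≈ 1.879 L/min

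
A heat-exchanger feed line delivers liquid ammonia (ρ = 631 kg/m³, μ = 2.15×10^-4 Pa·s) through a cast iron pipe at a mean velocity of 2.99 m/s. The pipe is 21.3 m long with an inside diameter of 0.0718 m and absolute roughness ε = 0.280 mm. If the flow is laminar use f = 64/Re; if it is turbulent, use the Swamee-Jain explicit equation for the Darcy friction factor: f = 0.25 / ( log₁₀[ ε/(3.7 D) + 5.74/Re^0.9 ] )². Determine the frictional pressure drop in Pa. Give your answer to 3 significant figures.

Reynolds number Re = ρVD/μ = 631 · 2.99 · 0.0718 / 0.000215 = 6.301e+05.
Re > 4000 → turbulent. Relative roughness ε/D = 0.00028/0.0718 = 0.0039. Swamee-Jain: f = 0.25/(log₁₀[0.0039/3.7 + 5.74/6.301e+05^0.9])² = 0.25/(log₁₀[0.00105 + 3.46e-05])² = 0.25/(-2.963)² = 0.02847.
Darcy-Weisbach: ΔP = f(L/D)(ρV²/2) = 0.02847·(21.3/0.0718)·(631·2.99²/2) = 0.02847·296.7·2821 = 2.383e+04 Pa.

ΔP ≈ 23800 Pa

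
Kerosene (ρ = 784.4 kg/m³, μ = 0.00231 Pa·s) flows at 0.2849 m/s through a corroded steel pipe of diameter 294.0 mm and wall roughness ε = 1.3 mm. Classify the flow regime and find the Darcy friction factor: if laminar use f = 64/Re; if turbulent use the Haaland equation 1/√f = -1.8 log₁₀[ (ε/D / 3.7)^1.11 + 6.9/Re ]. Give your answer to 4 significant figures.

f ≈ 0.03232

Re = ρVD/μ = 784.4·0.2849·0.294/0.00231 = 2.844e+04.
Re > 4000 → turbulent. ε/D = 0.0013/0.294 = 0.00442; Haaland: 1/√f = -1.8 log₁₀[0.00057 + 0.000243] = 5.562, so f = 0.03232.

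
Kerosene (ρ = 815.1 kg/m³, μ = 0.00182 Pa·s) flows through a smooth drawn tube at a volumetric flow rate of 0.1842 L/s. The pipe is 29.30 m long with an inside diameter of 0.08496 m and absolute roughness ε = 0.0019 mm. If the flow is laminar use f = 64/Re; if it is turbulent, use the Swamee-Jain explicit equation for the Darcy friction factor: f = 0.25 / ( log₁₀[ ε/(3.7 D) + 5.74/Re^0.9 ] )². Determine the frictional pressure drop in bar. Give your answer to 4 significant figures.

Q = 0.1842 L/s = 0.1842/1000 = 0.0001842 m³/s.
Cross-sectional area A = πD²/4 = π(0.08496)²/4 = 0.005669 m²; mean velocity V = Q/A = 0.0001842/0.005669 = 0.03249 m/s.
Reynolds number Re = ρVD/μ = 815.1 · 0.03249 · 0.08496 / 0.00182 = 1236.
Re < 2300 → laminar flow, so f = 64/Re = 64/1236 = 0.05177 (the turbulent correlation is not needed).
Darcy-Weisbach: ΔP = f(L/D)(ρV²/2) = 0.05177·(29.3/0.08496)·(815.1·0.03249²/2) = 0.05177·344.9·0.4303 = 7.681 Pa.
ΔP = 7.681 Pa = 7.681×10^-5 bar.

ΔP ≈ 7.681×10^-5 bar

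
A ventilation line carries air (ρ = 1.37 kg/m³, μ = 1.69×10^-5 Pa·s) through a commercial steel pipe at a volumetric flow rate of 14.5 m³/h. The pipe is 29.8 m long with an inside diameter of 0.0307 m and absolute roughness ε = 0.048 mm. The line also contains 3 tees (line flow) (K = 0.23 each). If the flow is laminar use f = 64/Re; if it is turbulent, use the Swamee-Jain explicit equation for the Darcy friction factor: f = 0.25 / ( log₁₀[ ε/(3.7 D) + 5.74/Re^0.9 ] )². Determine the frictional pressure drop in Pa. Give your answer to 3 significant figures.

ΔP ≈ 634 Pa

Q = 14.5 m³/h = 14.5/3600 = 0.004028 m³/s.
Cross-sectional area A = πD²/4 = π(0.0307)²/4 = 0.0007402 m²; mean velocity V = Q/A = 0.004028/0.0007402 = 5.441 m/s.
Reynolds number Re = ρVD/μ = 1.37 · 5.441 · 0.0307 / 1.69e-05 = 1.354e+04.
Re > 4000 → turbulent. Relative roughness ε/D = 4.8e-05/0.0307 = 0.00156. Swamee-Jain: f = 0.25/(log₁₀[0.00156/3.7 + 5.74/1.354e+04^0.9])² = 0.25/(log₁₀[0.000423 + 0.0011])² = 0.25/(-2.818)² = 0.03148.
Total minor-loss coefficient ΣK = 3·0.23 = 0.69.
ΔP = [f·L/D + ΣK]·(ρV²/2) = [0.03148·29.8/0.0307 + 0.69]·(1.37·5.441²/2) = [30.56 + 0.69]·20.28 = 633.7 Pa.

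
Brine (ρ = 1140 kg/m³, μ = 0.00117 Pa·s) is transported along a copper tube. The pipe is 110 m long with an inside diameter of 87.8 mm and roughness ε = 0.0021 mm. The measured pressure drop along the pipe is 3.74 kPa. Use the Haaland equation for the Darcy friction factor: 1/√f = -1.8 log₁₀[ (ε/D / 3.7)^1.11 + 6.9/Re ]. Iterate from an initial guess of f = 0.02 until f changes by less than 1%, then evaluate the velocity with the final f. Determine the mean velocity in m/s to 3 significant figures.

V ≈ 0.493 m/s

Rearranging Darcy-Weisbach: V = √(2·ΔP·D/(f·L·ρ)). With ε/D = 2.1e-06/0.0878 = 2.39e-05, iterate starting from f = 0.02:
  f = 0.02 → V = √(2·3740·0.0878/(0.02·110·1140)) = 0.5117 m/s; Re = ρVD/μ = 4.378e+04; f → 0.0214
  f = 0.0214 → V = 0.4947 m/s; Re = 4.232e+04; f → 0.02157
Converged (Δf/f < 1%). With the final f = 0.02157: V = √(2·3740·0.0878/(0.02157·110·1140)) = 0.4928 m/s.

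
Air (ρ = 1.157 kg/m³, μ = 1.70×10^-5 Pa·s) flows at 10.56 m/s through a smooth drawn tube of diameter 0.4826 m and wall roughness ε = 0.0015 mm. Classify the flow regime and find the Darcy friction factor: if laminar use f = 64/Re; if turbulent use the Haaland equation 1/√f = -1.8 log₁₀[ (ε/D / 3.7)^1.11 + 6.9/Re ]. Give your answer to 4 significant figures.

Re = ρVD/μ = 1.157·10.56·0.4826/1.7e-05 = 3.468e+05.
Re > 4000 → turbulent. ε/D = 1.5e-06/0.4826 = 3.11e-06; Haaland: 1/√f = -1.8 log₁₀[1.8e-07 + 1.99e-05] = 8.455, so f = 0.01399.

f ≈ 0.01399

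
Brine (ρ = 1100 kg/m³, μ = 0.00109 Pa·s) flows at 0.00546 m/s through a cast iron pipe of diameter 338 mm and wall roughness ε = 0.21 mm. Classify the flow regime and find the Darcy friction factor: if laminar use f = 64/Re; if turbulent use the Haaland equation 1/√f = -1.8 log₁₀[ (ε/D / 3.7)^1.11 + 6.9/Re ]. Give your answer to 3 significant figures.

Re = ρVD/μ = 1100·0.00546·0.338/0.00109 = 1862.
Re < 2300 → laminar, so f = 64/Re = 0.03436 (roughness is irrelevant in laminar flow).

f ≈ 0.0344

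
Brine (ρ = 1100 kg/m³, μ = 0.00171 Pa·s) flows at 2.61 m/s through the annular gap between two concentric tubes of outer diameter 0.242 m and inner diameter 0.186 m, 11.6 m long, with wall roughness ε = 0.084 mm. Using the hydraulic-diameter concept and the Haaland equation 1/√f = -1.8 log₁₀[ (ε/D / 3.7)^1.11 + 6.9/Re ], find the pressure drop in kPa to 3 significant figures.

Hydraulic diameter D_h = 4A/P = D_o - D_i = 0.242 - 0.186 = 0.056 m.
Re = ρVD_h/μ = 1100·2.61·0.056/0.00171 = 9.402e+04.
ε/D_h = 8.4e-05/0.056 = 0.0015; Haaland gives 1/√f = -1.8 log₁₀[0.000172+7.34e-05] = 6.499, so f = 0.02367.
ΔP = f(L/D_h)(ρV²/2) = 0.02367·11.6/0.056·3747 = 1.837e+04 Pa.
ΔP = 18.4 kPa.

ΔP ≈ 18.4 kPa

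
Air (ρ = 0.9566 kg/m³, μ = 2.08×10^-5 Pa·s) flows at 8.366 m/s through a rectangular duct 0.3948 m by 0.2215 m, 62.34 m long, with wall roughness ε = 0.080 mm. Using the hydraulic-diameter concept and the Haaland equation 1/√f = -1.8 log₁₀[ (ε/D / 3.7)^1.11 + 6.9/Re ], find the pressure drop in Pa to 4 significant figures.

ΔP ≈ 138.7 Pa

Hydraulic diameter D_h = 4A/P = 4·(0.3948·0.2215)/(2·(0.3948+0.2215)) = 0.3498/1.233 = 0.2838 m.
Re = ρVD_h/μ = 0.9566·8.366·0.2838/2.08e-05 = 1.092e+05.
ε/D_h = 8e-05/0.2838 = 0.000282; Haaland gives 1/√f = -1.8 log₁₀[2.68e-05+6.32e-05] = 7.282, so f = 0.01886.
ΔP = f(L/D_h)(ρV²/2) = 0.01886·62.34/0.2838·33.48 = 138.7 Pa.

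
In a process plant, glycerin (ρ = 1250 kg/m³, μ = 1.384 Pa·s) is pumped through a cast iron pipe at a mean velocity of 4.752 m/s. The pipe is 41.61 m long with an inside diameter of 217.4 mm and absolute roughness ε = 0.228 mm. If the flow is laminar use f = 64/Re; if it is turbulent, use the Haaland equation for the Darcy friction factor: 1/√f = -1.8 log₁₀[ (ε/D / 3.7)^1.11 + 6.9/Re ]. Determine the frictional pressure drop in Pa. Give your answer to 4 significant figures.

Reynolds number Re = ρVD/μ = 1250 · 4.752 · 0.2174 / 1.38 = 933.1.
Re < 2300 → laminar flow, so f = 64/Re = 64/933.1 = 0.06859 (the turbulent correlation is not needed).
Darcy-Weisbach: ΔP = f(L/D)(ρV²/2) = 0.06859·(41.61/0.2174)·(1250·4.752²/2) = 0.06859·191.4·1.411e+04 = 1.853e+05 Pa.

ΔP ≈ 185300 Pa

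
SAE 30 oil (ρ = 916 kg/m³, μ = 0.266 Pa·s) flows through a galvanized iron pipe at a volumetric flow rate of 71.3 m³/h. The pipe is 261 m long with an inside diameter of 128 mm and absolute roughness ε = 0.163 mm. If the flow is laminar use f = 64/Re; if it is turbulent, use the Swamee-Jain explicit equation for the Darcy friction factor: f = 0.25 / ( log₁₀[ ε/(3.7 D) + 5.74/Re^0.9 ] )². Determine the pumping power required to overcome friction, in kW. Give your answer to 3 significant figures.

P ≈ 4.13 kW

Q = 71.3 m³/h = 71.3/3600 = 0.01981 m³/s.
Cross-sectional area A = πD²/4 = π(0.128)²/4 = 0.01287 m²; mean velocity V = Q/A = 0.01981/0.01287 = 1.539 m/s.
Reynolds number Re = ρVD/μ = 916 · 1.539 · 0.128 / 0.266 = 678.4.
Re < 2300 → laminar flow, so f = 64/Re = 64/678.4 = 0.09434 (the turbulent correlation is not needed).
Darcy-Weisbach: ΔP = f(L/D)(ρV²/2) = 0.09434·(261/0.128)·(916·1.539²/2) = 0.09434·2039·1085 = 2.087e+05 Pa.
Pumping power P = QΔP = 0.01981·2.087e+05 = 4133 W = 4.13 kW.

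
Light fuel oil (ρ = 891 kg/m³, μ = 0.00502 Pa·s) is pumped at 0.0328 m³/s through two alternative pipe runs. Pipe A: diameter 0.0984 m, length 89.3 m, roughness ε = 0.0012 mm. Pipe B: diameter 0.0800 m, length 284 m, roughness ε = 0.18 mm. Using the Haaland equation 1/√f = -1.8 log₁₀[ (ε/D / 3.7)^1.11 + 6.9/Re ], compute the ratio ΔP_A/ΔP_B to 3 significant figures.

ΔP_A/ΔP_B ≈ 0.0823

Pipe A: V = Q/A = 0.0328/0.007605 = 4.313 m/s; Re = 7.533e+04; ε/D = 1.22e-05; Haaland → f = 0.01896; ΔP_A = f(L/D)(ρV²/2) = 1.426e+05 Pa.
Pipe B: V = Q/A = 0.0328/0.005027 = 6.525 m/s; Re = 9.265e+04; ε/D = 0.00225; Haaland → f = 0.02573; ΔP_B = f(L/D)(ρV²/2) = 1.732e+06 Pa.
ΔP_A/ΔP_B = 1.426e+05/1.732e+06 = 0.0823.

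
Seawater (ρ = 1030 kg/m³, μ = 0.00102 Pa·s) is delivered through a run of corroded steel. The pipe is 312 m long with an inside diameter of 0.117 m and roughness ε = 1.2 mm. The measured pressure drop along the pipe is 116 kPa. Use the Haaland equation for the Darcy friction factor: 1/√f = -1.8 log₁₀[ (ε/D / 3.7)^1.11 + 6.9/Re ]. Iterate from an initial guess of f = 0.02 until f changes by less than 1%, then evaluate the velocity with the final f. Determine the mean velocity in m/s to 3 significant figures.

V ≈ 1.48 m/s

Rearranging Darcy-Weisbach: V = √(2·ΔP·D/(f·L·ρ)). With ε/D = 0.0012/0.117 = 0.0103, iterate starting from f = 0.02:
  f = 0.02 → V = √(2·1.16e+05·0.117/(0.02·312·1030)) = 2.055 m/s; Re = ρVD/μ = 2.428e+05; f → 0.03854
  f = 0.03854 → V = 1.481 m/s; Re = 1.749e+05; f → 0.03862
Converged (Δf/f < 1%). With the final f = 0.03862: V = √(2·1.16e+05·0.117/(0.03862·312·1030)) = 1.479 m/s.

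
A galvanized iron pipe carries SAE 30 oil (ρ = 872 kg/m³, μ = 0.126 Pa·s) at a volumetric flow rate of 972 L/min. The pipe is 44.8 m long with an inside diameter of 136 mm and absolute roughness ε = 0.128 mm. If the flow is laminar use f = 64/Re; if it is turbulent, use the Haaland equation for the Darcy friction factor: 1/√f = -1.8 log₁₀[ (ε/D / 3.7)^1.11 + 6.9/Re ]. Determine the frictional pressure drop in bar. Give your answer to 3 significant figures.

Q = 972 L/min = 972/60000 = 0.0162 m³/s.
Cross-sectional area A = πD²/4 = π(0.136)²/4 = 0.01453 m²; mean velocity V = Q/A = 0.0162/0.01453 = 1.115 m/s.
Reynolds number Re = ρVD/μ = 872 · 1.115 · 0.136 / 0.126 = 1050.
Re < 2300 → laminar flow, so f = 64/Re = 64/1050 = 0.06097 (the turbulent correlation is not needed).
Darcy-Weisbach: ΔP = f(L/D)(ρV²/2) = 0.06097·(44.8/0.136)·(872·1.115²/2) = 0.06097·329.4·542.2 = 1.089e+04 Pa.
ΔP = 1.089e+04 Pa = 0.109 bar.

ΔP ≈ 0.109 bar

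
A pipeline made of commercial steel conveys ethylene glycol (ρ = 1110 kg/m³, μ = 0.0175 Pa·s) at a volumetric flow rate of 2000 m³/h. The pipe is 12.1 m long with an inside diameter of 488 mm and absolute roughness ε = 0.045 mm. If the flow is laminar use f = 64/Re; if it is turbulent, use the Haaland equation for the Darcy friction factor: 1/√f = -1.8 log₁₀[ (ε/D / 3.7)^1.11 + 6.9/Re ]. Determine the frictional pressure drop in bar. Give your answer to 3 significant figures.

Q = 2000 m³/h = 2000/3600 = 0.5556 m³/s.
Cross-sectional area A = πD²/4 = π(0.488)²/4 = 0.187 m²; mean velocity V = Q/A = 0.5556/0.187 = 2.97 m/s.
Reynolds number Re = ρVD/μ = 1110 · 2.97 · 0.488 / 0.0175 = 9.194e+04.
Re > 4000 → turbulent. Relative roughness ε/D = 4.5e-05/0.488 = 9.22e-05. Haaland: 1/√f = -1.8 log₁₀[(9.22e-05/3.7)^1.11 + 6.9/9.194e+04] = -1.8 log₁₀[7.77e-06 + 7.5e-05] = 7.347, so f = 0.01852.
Darcy-Weisbach: ΔP = f(L/D)(ρV²/2) = 0.01852·(12.1/0.488)·(1110·2.97²/2) = 0.01852·24.8·4897 = 2249 Pa.
ΔP = 2249 Pa = 0.0225 bar.

ΔP ≈ 0.0225 bar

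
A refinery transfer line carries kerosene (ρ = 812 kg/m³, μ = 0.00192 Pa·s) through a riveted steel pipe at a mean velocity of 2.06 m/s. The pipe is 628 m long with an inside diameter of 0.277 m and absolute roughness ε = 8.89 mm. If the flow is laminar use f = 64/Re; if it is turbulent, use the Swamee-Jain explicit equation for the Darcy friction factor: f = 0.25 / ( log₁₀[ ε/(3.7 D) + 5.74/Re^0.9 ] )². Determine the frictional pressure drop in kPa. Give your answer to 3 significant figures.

ΔP ≈ 231 kPa

Reynolds number Re = ρVD/μ = 812 · 2.06 · 0.277 / 0.00192 = 2.413e+05.
Re > 4000 → turbulent. Relative roughness ε/D = 0.00889/0.277 = 0.0321. Swamee-Jain: f = 0.25/(log₁₀[0.0321/3.7 + 5.74/2.413e+05^0.9])² = 0.25/(log₁₀[0.00867 + 8.21e-05])² = 0.25/(-2.058)² = 0.05904.
Darcy-Weisbach: ΔP = f(L/D)(ρV²/2) = 0.05904·(628/0.277)·(812·2.06²/2) = 0.05904·2267·1723 = 2.306e+05 Pa.
ΔP = 2.306e+05 Pa = 231 kPa.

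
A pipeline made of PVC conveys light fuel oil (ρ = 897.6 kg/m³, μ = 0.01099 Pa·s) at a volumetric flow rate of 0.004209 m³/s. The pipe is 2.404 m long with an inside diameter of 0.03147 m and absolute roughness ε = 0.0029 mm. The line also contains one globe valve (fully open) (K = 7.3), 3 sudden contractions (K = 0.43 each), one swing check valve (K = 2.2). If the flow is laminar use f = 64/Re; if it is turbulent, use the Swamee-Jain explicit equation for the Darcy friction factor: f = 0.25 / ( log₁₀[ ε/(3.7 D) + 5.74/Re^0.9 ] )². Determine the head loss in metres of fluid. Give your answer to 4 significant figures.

h_f ≈ 19.36 m

Cross-sectional area A = πD²/4 = π(0.03147)²/4 = 0.0007778 m²; mean velocity V = Q/A = 0.004209/0.0007778 = 5.411 m/s.
Reynolds number Re = ρVD/μ = 897.6 · 5.411 · 0.03147 / 0.011 = 1.391e+04.
Re > 4000 → turbulent. Relative roughness ε/D = 2.9e-06/0.03147 = 9.22e-05. Swamee-Jain: f = 0.25/(log₁₀[9.22e-05/3.7 + 5.74/1.391e+04^0.9])² = 0.25/(log₁₀[2.49e-05 + 0.00107])² = 0.25/(-2.96)² = 0.02853.
Total minor-loss coefficient ΣK = 1·7.3 + 3·0.43 + 1·2.2 = 10.8.
ΔP = [f·L/D + ΣK]·(ρV²/2) = [0.02853·2.404/0.03147 + 10.8]·(897.6·5.411²/2) = [2.18 + 10.8]·1.314e+04 = 1.704e+05 Pa.
Head loss h_f = ΔP/(ρg) = 1.704e+05/(897.6·9.81) = 19.36 m.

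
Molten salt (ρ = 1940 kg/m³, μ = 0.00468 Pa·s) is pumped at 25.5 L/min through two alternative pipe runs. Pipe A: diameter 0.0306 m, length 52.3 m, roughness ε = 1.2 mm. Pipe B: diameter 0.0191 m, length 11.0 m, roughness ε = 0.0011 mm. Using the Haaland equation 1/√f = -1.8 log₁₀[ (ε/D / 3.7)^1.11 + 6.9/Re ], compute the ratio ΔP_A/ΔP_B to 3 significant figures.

ΔP_A/ΔP_B ≈ 1.03

Pipe A: V = Q/A = 0.000425/0.0007354 = 0.5779 m/s; Re = 7330; ε/D = 0.0392; Haaland → f = 0.06786; ΔP_A = f(L/D)(ρV²/2) = 3.757e+04 Pa.
Pipe B: V = Q/A = 0.000425/0.0002865 = 1.483 m/s; Re = 1.174e+04; ε/D = 5.76e-05; Haaland → f = 0.02963; ΔP_B = f(L/D)(ρV²/2) = 3.642e+04 Pa.
ΔP_A/ΔP_B = 3.757e+04/3.642e+04 = 1.03.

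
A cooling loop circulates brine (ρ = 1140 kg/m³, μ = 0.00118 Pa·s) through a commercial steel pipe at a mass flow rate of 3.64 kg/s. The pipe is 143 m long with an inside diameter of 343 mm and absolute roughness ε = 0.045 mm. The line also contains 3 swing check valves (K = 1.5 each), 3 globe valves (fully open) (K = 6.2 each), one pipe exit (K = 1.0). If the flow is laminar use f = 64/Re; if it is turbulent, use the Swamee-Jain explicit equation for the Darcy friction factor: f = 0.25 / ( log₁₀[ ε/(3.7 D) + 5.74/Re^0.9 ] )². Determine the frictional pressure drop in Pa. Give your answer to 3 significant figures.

ΔP ≈ 24.9 Pa

A = πD²/4 = π(0.343)²/4 = 0.0924 m²; mean velocity V = ṁ/(ρA) = 3.64/(1140 · 0.0924) = 0.03456 m/s.
Reynolds number Re = ρVD/μ = 1140 · 0.03456 · 0.343 / 0.00118 = 1.145e+04.
Re > 4000 → turbulent. Relative roughness ε/D = 4.5e-05/0.343 = 0.000131. Swamee-Jain: f = 0.25/(log₁₀[0.000131/3.7 + 5.74/1.145e+04^0.9])² = 0.25/(log₁₀[3.55e-05 + 0.00128])² = 0.25/(-2.882)² = 0.0301.
Total minor-loss coefficient ΣK = 3·1.5 + 3·6.2 + 1·1 = 24.1.
ΔP = [f·L/D + ΣK]·(ρV²/2) = [0.0301·143/0.343 + 24.1]·(1140·0.03456²/2) = [12.55 + 24.1]·0.6806 = 24.94 Pa.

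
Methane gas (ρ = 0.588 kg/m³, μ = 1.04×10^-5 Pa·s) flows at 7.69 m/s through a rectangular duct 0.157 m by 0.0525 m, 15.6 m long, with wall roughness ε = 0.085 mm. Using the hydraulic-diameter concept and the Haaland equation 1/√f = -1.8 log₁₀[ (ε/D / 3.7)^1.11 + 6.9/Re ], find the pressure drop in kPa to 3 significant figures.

Hydraulic diameter D_h = 4A/P = 4·(0.157·0.0525)/(2·(0.157+0.0525)) = 0.03297/0.419 = 0.07869 m.
Re = ρVD_h/μ = 0.588·7.69·0.07869/1.04e-05 = 3.421e+04.
ε/D_h = 8.5e-05/0.07869 = 0.00108; Haaland gives 1/√f = -1.8 log₁₀[0.000119+0.000202] = 6.288, so f = 0.02529.
ΔP = f(L/D_h)(ρV²/2) = 0.02529·15.6/0.07869·17.39 = 87.16 Pa.
ΔP = 0.0872 kPa.

ΔP ≈ 0.0872 kPa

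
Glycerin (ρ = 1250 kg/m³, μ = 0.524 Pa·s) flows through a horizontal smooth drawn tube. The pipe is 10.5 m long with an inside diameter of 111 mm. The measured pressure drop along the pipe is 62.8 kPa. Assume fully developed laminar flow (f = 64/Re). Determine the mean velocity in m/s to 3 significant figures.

For laminar flow, f = 64/Re with Re = ρVD/μ, so Darcy-Weisbach reduces to ΔP = 32μLV/D². Solving for V: V = ΔP·D²/(32μL) = 6.28e+04·(0.111)²/(32·0.524·10.5) = 4.395 m/s.
Check: Re = ρVD/μ = 1250·4.395·0.111/0.524 = 1164 < 2300, so the laminar assumption holds.

V ≈ 4.39 m/s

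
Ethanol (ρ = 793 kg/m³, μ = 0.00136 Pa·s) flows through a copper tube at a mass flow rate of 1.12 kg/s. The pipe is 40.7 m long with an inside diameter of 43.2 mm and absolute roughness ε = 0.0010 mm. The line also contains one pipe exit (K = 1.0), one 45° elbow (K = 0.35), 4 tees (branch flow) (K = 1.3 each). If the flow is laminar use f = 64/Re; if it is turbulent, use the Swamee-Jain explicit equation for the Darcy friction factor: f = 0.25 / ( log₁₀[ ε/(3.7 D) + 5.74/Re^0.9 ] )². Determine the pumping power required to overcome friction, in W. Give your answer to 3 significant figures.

P ≈ 15.5 W

A = πD²/4 = π(0.0432)²/4 = 0.001466 m²; mean velocity V = ṁ/(ρA) = 1.12/(793 · 0.001466) = 0.9636 m/s.
Reynolds number Re = ρVD/μ = 793 · 0.9636 · 0.0432 / 0.00136 = 2.427e+04.
Re > 4000 → turbulent. Relative roughness ε/D = 1e-06/0.0432 = 2.31e-05. Swamee-Jain: f = 0.25/(log₁₀[2.31e-05/3.7 + 5.74/2.427e+04^0.9])² = 0.25/(log₁₀[6.26e-06 + 0.000649])² = 0.25/(-3.184)² = 0.02467.
Total minor-loss coefficient ΣK = 1·1 + 1·0.35 + 4·1.3 = 6.55.
ΔP = [f·L/D + ΣK]·(ρV²/2) = [0.02467·40.7/0.0432 + 6.55]·(793·0.9636²/2) = [23.24 + 6.55]·368.1 = 1.097e+04 Pa.
Q = ṁ/ρ = 1.12/793 = 0.001412 m³/s.
Pumping power P = QΔP = 0.001412·1.097e+04 = 15.49 W = 15.5 W.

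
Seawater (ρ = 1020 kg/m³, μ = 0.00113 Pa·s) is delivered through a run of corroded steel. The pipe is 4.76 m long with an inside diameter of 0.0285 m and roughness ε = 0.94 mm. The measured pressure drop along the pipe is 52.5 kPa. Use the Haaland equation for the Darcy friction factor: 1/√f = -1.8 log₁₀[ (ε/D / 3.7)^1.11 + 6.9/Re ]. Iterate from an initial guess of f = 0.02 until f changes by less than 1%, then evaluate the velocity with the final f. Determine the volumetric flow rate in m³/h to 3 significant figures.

Q ≈ 7.36 m³/h

Rearranging Darcy-Weisbach: V = √(2·ΔP·D/(f·L·ρ)). With ε/D = 0.00094/0.0285 = 0.033, iterate starting from f = 0.02:
  f = 0.02 → V = √(2·5.25e+04·0.0285/(0.02·4.76·1020)) = 5.551 m/s; Re = ρVD/μ = 1.428e+05; f → 0.05982
  f = 0.05982 → V = 3.21 m/s; Re = 8.258e+04; f → 0.05997
Converged (Δf/f < 1%). With the final f = 0.05997: V = √(2·5.25e+04·0.0285/(0.05997·4.76·1020)) = 3.206 m/s.
Q = V·A = 3.206·(π/4·0.0285²) = 0.002045 m³/s = 7.36 m³/h.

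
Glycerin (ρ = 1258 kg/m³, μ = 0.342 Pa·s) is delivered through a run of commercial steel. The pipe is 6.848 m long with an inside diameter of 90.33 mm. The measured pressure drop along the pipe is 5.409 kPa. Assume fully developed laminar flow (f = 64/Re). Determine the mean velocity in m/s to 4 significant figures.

For laminar flow, f = 64/Re with Re = ρVD/μ, so Darcy-Weisbach reduces to ΔP = 32μLV/D². Solving for V: V = ΔP·D²/(32μL) = 5409·(0.09033)²/(32·0.342·6.848) = 0.5889 m/s.
Check: Re = ρVD/μ = 1258·0.5889·0.09033/0.342 = 195.7 < 2300, so the laminar assumption holds.

V ≈ 0.5889 m/s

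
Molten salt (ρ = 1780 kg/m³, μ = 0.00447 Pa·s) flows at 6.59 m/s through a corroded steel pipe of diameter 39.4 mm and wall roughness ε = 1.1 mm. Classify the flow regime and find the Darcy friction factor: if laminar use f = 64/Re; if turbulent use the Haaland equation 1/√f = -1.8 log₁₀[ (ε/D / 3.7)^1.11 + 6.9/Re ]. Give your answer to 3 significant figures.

f ≈ 0.0559

Re = ρVD/μ = 1780·6.59·0.0394/0.00447 = 1.034e+05.
Re > 4000 → turbulent. ε/D = 0.0011/0.0394 = 0.0279; Haaland: 1/√f = -1.8 log₁₀[0.00441 + 6.67e-05] = 4.229, so f = 0.05592.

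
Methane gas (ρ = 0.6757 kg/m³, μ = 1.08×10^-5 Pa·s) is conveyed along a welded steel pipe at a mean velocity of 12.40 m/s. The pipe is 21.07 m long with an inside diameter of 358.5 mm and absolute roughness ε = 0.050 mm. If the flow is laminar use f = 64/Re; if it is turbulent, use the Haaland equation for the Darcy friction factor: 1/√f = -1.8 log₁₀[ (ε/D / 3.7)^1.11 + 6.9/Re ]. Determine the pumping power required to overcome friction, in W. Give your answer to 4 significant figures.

Reynolds number Re = ρVD/μ = 0.6757 · 12.4 · 0.3585 / 1.08e-05 = 2.781e+05.
Re > 4000 → turbulent. Relative roughness ε/D = 5e-05/0.3585 = 0.000139. Haaland: 1/√f = -1.8 log₁₀[(0.000139/3.7)^1.11 + 6.9/2.781e+05] = -1.8 log₁₀[1.23e-05 + 2.48e-05] = 7.975, so f = 0.01572.
Darcy-Weisbach: ΔP = f(L/D)(ρV²/2) = 0.01572·(21.07/0.3585)·(0.6757·12.4²/2) = 0.01572·58.77·51.95 = 48 Pa.
Q = V·A = 12.4·0.1009 = 1.252 m³/s.
Pumping power P = QΔP = 1.252·48 = 60.085 W = 60.08 W.

P ≈ 60.08 W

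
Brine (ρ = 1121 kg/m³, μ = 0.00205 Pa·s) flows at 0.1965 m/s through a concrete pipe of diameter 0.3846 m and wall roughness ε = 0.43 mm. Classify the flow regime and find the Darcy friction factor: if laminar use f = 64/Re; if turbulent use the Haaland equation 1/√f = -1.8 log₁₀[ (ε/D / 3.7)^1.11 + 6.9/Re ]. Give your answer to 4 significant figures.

f ≈ 0.02468

Re = ρVD/μ = 1121·0.1965·0.3846/0.00205 = 4.133e+04.
Re > 4000 → turbulent. ε/D = 0.00043/0.3846 = 0.00112; Haaland: 1/√f = -1.8 log₁₀[0.000124 + 0.000167] = 6.365, so f = 0.02468.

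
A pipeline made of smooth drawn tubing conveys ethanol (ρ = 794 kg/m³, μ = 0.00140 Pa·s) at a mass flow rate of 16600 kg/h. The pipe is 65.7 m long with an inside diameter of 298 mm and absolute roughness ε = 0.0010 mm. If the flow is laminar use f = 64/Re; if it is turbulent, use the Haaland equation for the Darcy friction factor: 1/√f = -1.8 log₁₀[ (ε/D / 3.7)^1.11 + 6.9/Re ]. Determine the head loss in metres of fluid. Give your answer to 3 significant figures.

h_f ≈ 0.00220 m

ṁ = 16600 kg/h = 16600/3600 = 4.611 kg/s.
A = πD²/4 = π(0.298)²/4 = 0.06975 m²; mean velocity V = ṁ/(ρA) = 4.611/(794 · 0.06975) = 0.08327 m/s.
Reynolds number Re = ρVD/μ = 794 · 0.08327 · 0.298 / 0.0014 = 1.407e+04.
Re > 4000 → turbulent. Relative roughness ε/D = 1e-06/0.298 = 3.36e-06. Haaland: 1/√f = -1.8 log₁₀[(3.36e-06/3.7)^1.11 + 6.9/1.407e+04] = -1.8 log₁₀[1.96e-07 + 0.00049] = 5.957, so f = 0.02818.
Darcy-Weisbach: ΔP = f(L/D)(ρV²/2) = 0.02818·(65.7/0.298)·(794·0.08327²/2) = 0.02818·220.5·2.752 = 17.1 Pa.
Head loss h_f = ΔP/(ρg) = 17.1/(794·9.81) = 0.00220 m.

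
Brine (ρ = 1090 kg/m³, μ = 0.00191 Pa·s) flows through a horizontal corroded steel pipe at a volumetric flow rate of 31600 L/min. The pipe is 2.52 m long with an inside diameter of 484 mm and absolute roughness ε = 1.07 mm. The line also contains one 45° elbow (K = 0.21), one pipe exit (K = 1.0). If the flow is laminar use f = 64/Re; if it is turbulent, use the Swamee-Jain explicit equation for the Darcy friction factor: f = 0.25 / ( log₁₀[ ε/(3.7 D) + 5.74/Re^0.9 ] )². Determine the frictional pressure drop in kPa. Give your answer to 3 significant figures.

ΔP ≈ 5.97 kPa

Q = 31600 L/min = 31600/60000 = 0.5267 m³/s.
Cross-sectional area A = πD²/4 = π(0.484)²/4 = 0.184 m²; mean velocity V = Q/A = 0.5267/0.184 = 2.863 m/s.
Reynolds number Re = ρVD/μ = 1090 · 2.863 · 0.484 / 0.00191 = 7.907e+05.
Re > 4000 → turbulent. Relative roughness ε/D = 0.00107/0.484 = 0.00221. Swamee-Jain: f = 0.25/(log₁₀[0.00221/3.7 + 5.74/7.907e+05^0.9])² = 0.25/(log₁₀[0.000597 + 2.82e-05])² = 0.25/(-3.204)² = 0.02436.
Total minor-loss coefficient ΣK = 1·0.21 + 1·1 = 1.21.
ΔP = [f·L/D + ΣK]·(ρV²/2) = [0.02436·2.52/0.484 + 1.21]·(1090·2.863²/2) = [0.1268 + 1.21]·4466 = 5970 Pa.
ΔP = 5970 Pa = 5.97 kPa.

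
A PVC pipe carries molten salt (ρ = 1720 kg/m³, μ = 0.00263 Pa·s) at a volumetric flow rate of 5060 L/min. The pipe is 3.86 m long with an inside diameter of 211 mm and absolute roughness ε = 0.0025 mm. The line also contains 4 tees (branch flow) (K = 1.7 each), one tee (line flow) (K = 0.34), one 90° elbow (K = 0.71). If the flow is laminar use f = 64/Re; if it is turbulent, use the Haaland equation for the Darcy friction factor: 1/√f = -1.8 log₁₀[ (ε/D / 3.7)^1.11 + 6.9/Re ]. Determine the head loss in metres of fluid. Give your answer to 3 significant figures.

Q = 5060 L/min = 5060/60000 = 0.08433 m³/s.
Cross-sectional area A = πD²/4 = π(0.211)²/4 = 0.03497 m²; mean velocity V = Q/A = 0.08433/0.03497 = 2.412 m/s.
Reynolds number Re = ρVD/μ = 1720 · 2.412 · 0.211 / 0.00263 = 3.328e+05.
Re > 4000 → turbulent. Relative roughness ε/D = 2.5e-06/0.211 = 1.18e-05. Haaland: 1/√f = -1.8 log₁₀[(1.18e-05/3.7)^1.11 + 6.9/3.328e+05] = -1.8 log₁₀[7.96e-07 + 2.07e-05] = 8.401, so f = 0.01417.
Total minor-loss coefficient ΣK = 4·1.7 + 1·0.34 + 1·0.71 = 7.85.
ΔP = [f·L/D + ΣK]·(ρV²/2) = [0.01417·3.86/0.211 + 7.85]·(1720·2.412²/2) = [0.2592 + 7.85]·5003 = 4.057e+04 Pa.
Head loss h_f = ΔP/(ρg) = 4.057e+04/(1720·9.81) = 2.40 m.

h_f ≈ 2.40 m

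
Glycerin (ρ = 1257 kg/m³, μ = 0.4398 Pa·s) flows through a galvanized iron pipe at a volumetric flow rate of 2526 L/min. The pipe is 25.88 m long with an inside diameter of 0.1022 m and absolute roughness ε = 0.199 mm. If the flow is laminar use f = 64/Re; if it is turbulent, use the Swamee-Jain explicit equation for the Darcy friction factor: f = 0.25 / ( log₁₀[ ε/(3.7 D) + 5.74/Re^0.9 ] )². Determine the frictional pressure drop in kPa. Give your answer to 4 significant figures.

ΔP ≈ 179.0 kPa

Q = 2526 L/min = 2526/60000 = 0.0421 m³/s.
Cross-sectional area A = πD²/4 = π(0.1022)²/4 = 0.008203 m²; mean velocity V = Q/A = 0.0421/0.008203 = 5.132 m/s.
Reynolds number Re = ρVD/μ = 1257 · 5.132 · 0.1022 / 0.44 = 1499.
Re < 2300 → laminar flow, so f = 64/Re = 64/1499 = 0.04269 (the turbulent correlation is not needed).
Darcy-Weisbach: ΔP = f(L/D)(ρV²/2) = 0.04269·(25.88/0.1022)·(1257·5.132²/2) = 0.04269·253.2·1.655e+04 = 1.79e+05 Pa.
ΔP = 1.79e+05 Pa = 179.0 kPa.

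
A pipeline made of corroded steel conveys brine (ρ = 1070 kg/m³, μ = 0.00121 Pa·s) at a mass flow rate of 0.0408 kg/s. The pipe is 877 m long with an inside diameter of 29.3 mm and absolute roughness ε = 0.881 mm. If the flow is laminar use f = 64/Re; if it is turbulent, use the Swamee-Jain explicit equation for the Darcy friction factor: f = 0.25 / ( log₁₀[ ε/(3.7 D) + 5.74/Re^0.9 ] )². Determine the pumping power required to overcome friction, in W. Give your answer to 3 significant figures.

P ≈ 0.0853 W

A = πD²/4 = π(0.0293)²/4 = 0.0006743 m²; mean velocity V = ṁ/(ρA) = 0.0408/(1070 · 0.0006743) = 0.05655 m/s.
Reynolds number Re = ρVD/μ = 1070 · 0.05655 · 0.0293 / 0.00121 = 1465.
Re < 2300 → laminar flow, so f = 64/Re = 64/1465 = 0.04368 (the turbulent correlation is not needed).
Darcy-Weisbach: ΔP = f(L/D)(ρV²/2) = 0.04368·(877/0.0293)·(1070·0.05655²/2) = 0.04368·2.993e+04·1.711 = 2237 Pa.
Q = ṁ/ρ = 0.0408/1070 = 3.813e-05 m³/s.
Pumping power P = QΔP = 3.813e-05·2237 = 0.08530 W = 0.0853 W.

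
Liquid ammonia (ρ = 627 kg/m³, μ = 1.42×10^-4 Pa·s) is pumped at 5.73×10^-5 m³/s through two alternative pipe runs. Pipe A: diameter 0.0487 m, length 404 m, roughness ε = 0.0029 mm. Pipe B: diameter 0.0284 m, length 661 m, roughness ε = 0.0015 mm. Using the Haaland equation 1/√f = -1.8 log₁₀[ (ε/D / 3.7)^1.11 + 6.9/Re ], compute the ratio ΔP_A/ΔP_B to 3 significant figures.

Pipe A: V = Q/A = 5.73e-05/0.001863 = 0.03076 m/s; Re = 6615; ε/D = 5.95e-05; Haaland → f = 0.03476; ΔP_A = f(L/D)(ρV²/2) = 85.55 Pa.
Pipe B: V = Q/A = 5.73e-05/0.0006335 = 0.09045 m/s; Re = 1.134e+04; ε/D = 5.28e-05; Haaland → f = 0.0299; ΔP_B = f(L/D)(ρV²/2) = 1785 Pa.
ΔP_A/ΔP_B = 85.55/1785 = 0.0479.

ΔP_A/ΔP_B ≈ 0.0479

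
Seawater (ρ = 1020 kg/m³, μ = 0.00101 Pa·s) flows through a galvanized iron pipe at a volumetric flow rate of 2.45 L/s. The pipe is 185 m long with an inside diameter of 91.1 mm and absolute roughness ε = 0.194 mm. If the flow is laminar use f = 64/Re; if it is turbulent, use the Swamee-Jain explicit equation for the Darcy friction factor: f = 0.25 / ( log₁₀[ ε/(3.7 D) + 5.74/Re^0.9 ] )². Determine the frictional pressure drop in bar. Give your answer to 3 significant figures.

ΔP ≈ 0.0412 bar

Q = 2.45 L/s = 2.45/1000 = 0.00245 m³/s.
Cross-sectional area A = πD²/4 = π(0.0911)²/4 = 0.006518 m²; mean velocity V = Q/A = 0.00245/0.006518 = 0.3759 m/s.
Reynolds number Re = ρVD/μ = 1020 · 0.3759 · 0.0911 / 0.00101 = 3.458e+04.
Re > 4000 → turbulent. Relative roughness ε/D = 0.000194/0.0911 = 0.00213. Swamee-Jain: f = 0.25/(log₁₀[0.00213/3.7 + 5.74/3.458e+04^0.9])² = 0.25/(log₁₀[0.000576 + 0.000472])² = 0.25/(-2.98)² = 0.02816.
Darcy-Weisbach: ΔP = f(L/D)(ρV²/2) = 0.02816·(185/0.0911)·(1020·0.3759²/2) = 0.02816·2031·72.05 = 4120 Pa.
ΔP = 4120 Pa = 0.0412 bar.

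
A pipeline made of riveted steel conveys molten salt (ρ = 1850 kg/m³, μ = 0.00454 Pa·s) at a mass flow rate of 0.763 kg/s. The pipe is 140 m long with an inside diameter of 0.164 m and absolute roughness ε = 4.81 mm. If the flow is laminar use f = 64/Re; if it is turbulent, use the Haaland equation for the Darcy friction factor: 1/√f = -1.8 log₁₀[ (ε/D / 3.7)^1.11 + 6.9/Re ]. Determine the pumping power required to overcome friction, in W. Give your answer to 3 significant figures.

P ≈ 0.00609 W

A = πD²/4 = π(0.164)²/4 = 0.02112 m²; mean velocity V = ṁ/(ρA) = 0.763/(1850 · 0.02112) = 0.01952 m/s.
Reynolds number Re = ρVD/μ = 1850 · 0.01952 · 0.164 / 0.00454 = 1305.
Re < 2300 → laminar flow, so f = 64/Re = 64/1305 = 0.04905 (the turbulent correlation is not needed).
Darcy-Weisbach: ΔP = f(L/D)(ρV²/2) = 0.04905·(140/0.164)·(1850·0.01952²/2) = 0.04905·853.7·0.3526 = 14.76 Pa.
Q = ṁ/ρ = 0.763/1850 = 0.0004124 m³/s.
Pumping power P = QΔP = 0.0004124·14.76 = 0.006089 W = 0.00609 W.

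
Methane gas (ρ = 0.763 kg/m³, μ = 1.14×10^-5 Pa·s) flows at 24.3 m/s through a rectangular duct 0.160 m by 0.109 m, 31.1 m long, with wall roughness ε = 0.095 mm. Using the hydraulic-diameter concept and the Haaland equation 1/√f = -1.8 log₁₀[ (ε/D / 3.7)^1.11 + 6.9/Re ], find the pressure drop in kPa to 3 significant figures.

Hydraulic diameter D_h = 4A/P = 4·(0.16·0.109)/(2·(0.16+0.109)) = 0.06976/0.538 = 0.1297 m.
Re = ρVD_h/μ = 0.763·24.3·0.1297/1.14e-05 = 2.109e+05.
ε/D_h = 9.5e-05/0.1297 = 0.000733; Haaland gives 1/√f = -1.8 log₁₀[7.75e-05+3.27e-05] = 7.124, so f = 0.0197.
ΔP = f(L/D_h)(ρV²/2) = 0.0197·31.1/0.1297·225.3 = 1065 Pa.
ΔP = 1.06 kPa.

ΔP ≈ 1.06 kPa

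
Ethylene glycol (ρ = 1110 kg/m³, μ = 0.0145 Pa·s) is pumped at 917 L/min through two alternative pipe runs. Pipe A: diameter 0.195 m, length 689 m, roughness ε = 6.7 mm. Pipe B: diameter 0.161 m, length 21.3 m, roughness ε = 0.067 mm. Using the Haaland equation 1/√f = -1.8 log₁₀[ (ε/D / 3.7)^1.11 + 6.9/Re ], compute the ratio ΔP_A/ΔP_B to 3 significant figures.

Pipe A: V = Q/A = 0.01528/0.02986 = 0.5118 m/s; Re = 7639; ε/D = 0.0344; Haaland → f = 0.06434; ΔP_A = f(L/D)(ρV²/2) = 3.304e+04 Pa.
Pipe B: V = Q/A = 0.01528/0.02036 = 0.7507 m/s; Re = 9252; ε/D = 0.000416; Haaland → f = 0.03203; ΔP_B = f(L/D)(ρV²/2) = 1326 Pa.
ΔP_A/ΔP_B = 3.304e+04/1326 = 24.9.

ΔP_A/ΔP_B ≈ 24.9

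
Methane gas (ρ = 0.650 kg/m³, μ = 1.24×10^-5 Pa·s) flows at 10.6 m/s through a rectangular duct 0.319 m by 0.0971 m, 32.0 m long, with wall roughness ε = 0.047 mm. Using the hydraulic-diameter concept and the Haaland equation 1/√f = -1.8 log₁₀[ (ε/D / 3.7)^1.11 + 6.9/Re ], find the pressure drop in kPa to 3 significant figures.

Hydraulic diameter D_h = 4A/P = 4·(0.319·0.0971)/(2·(0.319+0.0971)) = 0.1239/0.8322 = 0.1489 m.
Re = ρVD_h/μ = 0.65·10.6·0.1489/1.24e-05 = 8.273e+04.
ε/D_h = 4.7e-05/0.1489 = 0.000316; Haaland gives 1/√f = -1.8 log₁₀[3.04e-05+8.34e-05] = 7.099, so f = 0.01985.
ΔP = f(L/D_h)(ρV²/2) = 0.01985·32/0.1489·36.52 = 155.8 Pa.
ΔP = 0.156 kPa.

ΔP ≈ 0.156 kPa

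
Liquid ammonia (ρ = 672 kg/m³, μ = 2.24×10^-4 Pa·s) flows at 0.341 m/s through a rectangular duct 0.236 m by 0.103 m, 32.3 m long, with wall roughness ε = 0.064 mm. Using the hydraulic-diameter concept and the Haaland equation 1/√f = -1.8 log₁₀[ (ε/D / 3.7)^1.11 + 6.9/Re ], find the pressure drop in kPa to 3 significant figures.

ΔP ≈ 0.167 kPa

Hydraulic diameter D_h = 4A/P = 4·(0.236·0.103)/(2·(0.236+0.103)) = 0.09723/0.678 = 0.1434 m.
Re = ρVD_h/μ = 672·0.341·0.1434/0.000224 = 1.467e+05.
ε/D_h = 6.4e-05/0.1434 = 0.000446; Haaland gives 1/√f = -1.8 log₁₀[4.47e-05+4.7e-05] = 7.267, so f = 0.01893.
ΔP = f(L/D_h)(ρV²/2) = 0.01893·32.3/0.1434·39.07 = 166.6 Pa.
ΔP = 0.167 kPa.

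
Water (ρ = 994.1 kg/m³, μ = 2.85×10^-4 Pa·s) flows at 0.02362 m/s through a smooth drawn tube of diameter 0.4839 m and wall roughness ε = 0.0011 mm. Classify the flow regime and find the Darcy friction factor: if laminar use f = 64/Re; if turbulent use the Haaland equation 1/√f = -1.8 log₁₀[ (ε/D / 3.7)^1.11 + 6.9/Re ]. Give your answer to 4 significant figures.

Re = ρVD/μ = 994.1·0.02362·0.4839/0.000285 = 3.987e+04.
Re > 4000 → turbulent. ε/D = 1.1e-06/0.4839 = 2.27e-06; Haaland: 1/√f = -1.8 log₁₀[1.27e-07 + 0.000173] = 6.771, so f = 0.02181.

f ≈ 0.02181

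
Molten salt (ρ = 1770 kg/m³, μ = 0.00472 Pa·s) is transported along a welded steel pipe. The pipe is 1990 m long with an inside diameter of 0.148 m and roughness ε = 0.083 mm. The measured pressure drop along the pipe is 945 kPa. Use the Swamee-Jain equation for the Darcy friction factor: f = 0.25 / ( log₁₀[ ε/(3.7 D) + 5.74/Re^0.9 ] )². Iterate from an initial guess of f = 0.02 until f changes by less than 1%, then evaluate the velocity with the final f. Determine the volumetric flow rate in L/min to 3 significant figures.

Q ≈ 2030 L/min

Rearranging Darcy-Weisbach: V = √(2·ΔP·D/(f·L·ρ)). With ε/D = 8.3e-05/0.148 = 0.000561, iterate starting from f = 0.02:
  f = 0.02 → V = √(2·9.45e+05·0.148/(0.02·1990·1770)) = 1.993 m/s; Re = ρVD/μ = 1.106e+05; f → 0.02043
  f = 0.02043 → V = 1.972 m/s; Re = 1.094e+05; f → 0.02045
Converged (Δf/f < 1%). With the final f = 0.02045: V = √(2·9.45e+05·0.148/(0.02045·1990·1770)) = 1.971 m/s.
Q = V·A = 1.971·(π/4·0.148²) = 0.0339 m³/s = 2030 L/min.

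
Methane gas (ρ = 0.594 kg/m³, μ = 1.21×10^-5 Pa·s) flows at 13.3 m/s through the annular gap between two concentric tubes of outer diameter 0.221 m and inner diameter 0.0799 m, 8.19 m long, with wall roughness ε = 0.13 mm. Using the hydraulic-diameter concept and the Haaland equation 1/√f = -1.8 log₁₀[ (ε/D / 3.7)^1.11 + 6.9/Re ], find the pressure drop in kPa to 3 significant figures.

ΔP ≈ 0.0667 kPa

Hydraulic diameter D_h = 4A/P = D_o - D_i = 0.221 - 0.0799 = 0.1411 m.
Re = ρVD_h/μ = 0.594·13.3·0.1411/1.21e-05 = 9.213e+04.
ε/D_h = 0.00013/0.1411 = 0.000921; Haaland gives 1/√f = -1.8 log₁₀[0.0001+7.49e-05] = 6.763, so f = 0.02186.
ΔP = f(L/D_h)(ρV²/2) = 0.02186·8.19/0.1411·52.54 = 66.67 Pa.
ΔP = 0.0667 kPa.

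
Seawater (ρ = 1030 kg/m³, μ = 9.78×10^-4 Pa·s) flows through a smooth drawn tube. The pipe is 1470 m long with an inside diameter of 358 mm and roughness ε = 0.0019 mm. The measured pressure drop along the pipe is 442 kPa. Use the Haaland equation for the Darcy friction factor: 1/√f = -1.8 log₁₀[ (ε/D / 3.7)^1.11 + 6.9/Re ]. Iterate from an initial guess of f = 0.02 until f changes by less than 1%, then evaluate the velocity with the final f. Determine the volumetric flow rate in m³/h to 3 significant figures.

Q ≈ 1590 m³/h

Rearranging Darcy-Weisbach: V = √(2·ΔP·D/(f·L·ρ)). With ε/D = 1.9e-06/0.358 = 5.31e-06, iterate starting from f = 0.02:
  f = 0.02 → V = √(2·4.42e+05·0.358/(0.02·1470·1030)) = 3.233 m/s; Re = ρVD/μ = 1.219e+06; f → 0.01132
  f = 0.01132 → V = 4.298 m/s; Re = 1.62e+06; f → 0.01083
  f = 0.01083 → V = 4.393 m/s; Re = 1.656e+06; f → 0.01079
Converged (Δf/f < 1%). With the final f = 0.01079: V = √(2·4.42e+05·0.358/(0.01079·1470·1030)) = 4.401 m/s.
Q = V·A = 4.401·(π/4·0.358²) = 0.443 m³/s = 1590 m³/h.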